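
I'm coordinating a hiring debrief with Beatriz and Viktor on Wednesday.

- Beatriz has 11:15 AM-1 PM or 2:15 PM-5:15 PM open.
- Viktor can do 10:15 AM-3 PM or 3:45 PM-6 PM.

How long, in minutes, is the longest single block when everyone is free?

Beatriz ∩ Viktor: 11:15-13:00, 14:15-15:00, 15:45-17:15.
The longest is 11:15-13:00 at 105 minutes.

105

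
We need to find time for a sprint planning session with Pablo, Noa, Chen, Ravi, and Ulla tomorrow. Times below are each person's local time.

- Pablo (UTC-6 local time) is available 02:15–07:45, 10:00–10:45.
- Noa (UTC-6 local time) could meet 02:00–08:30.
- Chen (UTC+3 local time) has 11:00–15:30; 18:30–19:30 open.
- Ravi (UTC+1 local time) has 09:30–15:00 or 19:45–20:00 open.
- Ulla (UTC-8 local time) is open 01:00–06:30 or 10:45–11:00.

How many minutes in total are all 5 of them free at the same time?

Pablo in UTC: 08:15-13:45, 16:00-16:45 (add 6h to convert from UTC-6).
Noa in UTC: 08:00-14:30 (add 6h to convert from UTC-6).
Chen in UTC: 08:00-12:30, 15:30-16:30 (subtract 3h to convert from UTC+3).
Ravi in UTC: 08:30-14:00, 18:45-19:00 (subtract 1h to convert from UTC+1).
Ulla in UTC: 09:00-14:30, 18:45-19:00 (add 8h to convert from UTC-8).
Pablo ∩ Noa: 08:15-13:45.
Pablo ∩ Noa ∩ Chen: 08:15-12:30.
Pablo ∩ Noa ∩ Chen ∩ Ravi: 08:30-12:30.
Pablo ∩ Noa ∩ Chen ∩ Ravi ∩ Ulla: 09:00-12:30.
That's a single block of 210 minutes.

210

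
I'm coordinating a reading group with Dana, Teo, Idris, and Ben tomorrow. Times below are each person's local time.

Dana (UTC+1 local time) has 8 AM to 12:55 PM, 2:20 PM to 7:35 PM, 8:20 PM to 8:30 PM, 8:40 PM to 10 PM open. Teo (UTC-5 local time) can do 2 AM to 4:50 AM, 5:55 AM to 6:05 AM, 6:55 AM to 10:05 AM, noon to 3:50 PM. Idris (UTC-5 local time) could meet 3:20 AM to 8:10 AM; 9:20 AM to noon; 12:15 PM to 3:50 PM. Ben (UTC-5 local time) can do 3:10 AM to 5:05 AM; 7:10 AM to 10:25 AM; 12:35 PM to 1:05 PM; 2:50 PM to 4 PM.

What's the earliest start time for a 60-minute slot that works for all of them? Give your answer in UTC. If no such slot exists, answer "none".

Dana in UTC: 07:00-11:55, 13:20-18:35, 19:20-19:30, 19:40-21:00 (subtract 1h to convert from UTC+1).
Teo in UTC: 07:00-09:50, 10:55-11:05, 11:55-15:05, 17:00-20:50 (add 5h to convert from UTC-5).
Idris in UTC: 08:20-13:10, 14:20-17:00, 17:15-20:50 (add 5h to convert from UTC-5).
Ben in UTC: 08:10-10:05, 12:10-15:25, 17:35-18:05, 19:50-21:00 (add 5h to convert from UTC-5).
Dana ∩ Teo: 07:00-09:50, 10:55-11:05, 13:20-15:05, 17:00-18:35, 19:20-19:30, 19:40-20:50.
Dana ∩ Teo ∩ Idris: 08:20-09:50, 10:55-11:05, 14:20-15:05, 17:15-18:35, 19:20-19:30, 19:40-20:50.
Dana ∩ Teo ∩ Idris ∩ Ben: 08:20-09:50, 14:20-15:05, 17:35-18:05, 19:50-20:50.
The first common window of at least 60 minutes is 08:20-09:50, so the earliest start is 08:20.

08:20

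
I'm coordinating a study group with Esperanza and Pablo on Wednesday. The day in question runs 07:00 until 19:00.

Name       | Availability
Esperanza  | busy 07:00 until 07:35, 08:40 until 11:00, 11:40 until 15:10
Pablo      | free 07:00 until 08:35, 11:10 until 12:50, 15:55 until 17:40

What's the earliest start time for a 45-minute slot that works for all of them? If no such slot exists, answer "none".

07:35

Esperanza free: 07:35-08:40, 11:00-11:40, 15:10-19:00 (invert busy blocks within the working day).
Pablo free: 07:00-08:35, 11:10-12:50, 15:55-17:40.
Esperanza ∩ Pablo: 07:35-08:35, 11:10-11:40, 15:55-17:40.
Those are the intersection windows.
The first common window of at least 45 minutes is 07:35-08:35, so the earliest start is 07:35.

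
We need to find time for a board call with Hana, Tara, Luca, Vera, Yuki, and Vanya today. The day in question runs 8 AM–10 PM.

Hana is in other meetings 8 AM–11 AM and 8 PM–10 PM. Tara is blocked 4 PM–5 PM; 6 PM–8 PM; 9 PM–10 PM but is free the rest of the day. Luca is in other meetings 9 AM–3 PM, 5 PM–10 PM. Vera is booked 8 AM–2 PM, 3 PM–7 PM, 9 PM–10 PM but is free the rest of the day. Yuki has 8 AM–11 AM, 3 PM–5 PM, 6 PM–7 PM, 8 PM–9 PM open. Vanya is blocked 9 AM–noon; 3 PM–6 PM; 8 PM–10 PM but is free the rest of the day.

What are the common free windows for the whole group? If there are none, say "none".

Hana free: 11:00-20:00 (invert busy blocks within the working day).
Tara free: 08:00-16:00, 17:00-18:00, 20:00-21:00 (invert busy blocks within the working day).
Luca free: 08:00-09:00, 15:00-17:00 (invert busy blocks within the working day).
Vera free: 14:00-15:00, 19:00-21:00 (invert busy blocks within the working day).
Yuki free: 08:00-11:00, 15:00-17:00, 18:00-19:00, 20:00-21:00.
Vanya free: 08:00-09:00, 12:00-15:00, 18:00-20:00 (invert busy blocks within the working day).
Hana ∩ Tara: 11:00-16:00, 17:00-18:00.
Hana ∩ Tara ∩ Luca: 15:00-16:00.
Hana ∩ Tara ∩ Luca ∩ Vera: ∅.
Hana ∩ Tara ∩ Luca ∩ Vera ∩ Yuki: ∅.
Hana ∩ Tara ∩ Luca ∩ Vera ∩ Yuki ∩ Vanya: ∅.
There is no time when everyone is free.

none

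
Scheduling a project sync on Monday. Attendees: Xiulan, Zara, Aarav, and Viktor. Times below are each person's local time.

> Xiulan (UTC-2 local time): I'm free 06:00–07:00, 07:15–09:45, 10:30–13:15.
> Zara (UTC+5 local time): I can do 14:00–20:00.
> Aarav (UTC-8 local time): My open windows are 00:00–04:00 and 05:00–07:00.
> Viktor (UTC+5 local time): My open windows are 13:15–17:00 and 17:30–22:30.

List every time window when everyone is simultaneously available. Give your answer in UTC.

Xiulan in UTC: 08:00-09:00, 09:15-11:45, 12:30-15:15 (add 2h to convert from UTC-2).
Zara in UTC: 09:00-15:00 (subtract 5h to convert from UTC+5).
Aarav in UTC: 08:00-12:00, 13:00-15:00 (add 8h to convert from UTC-8).
Viktor in UTC: 08:15-12:00, 12:30-17:30 (subtract 5h to convert from UTC+5).
Xiulan ∩ Zara: 09:15-11:45, 12:30-15:00.
Xiulan ∩ Zara ∩ Aarav: 09:15-11:45, 13:00-15:00.
Xiulan ∩ Zara ∩ Aarav ∩ Viktor: 09:15-11:45, 13:00-15:00.
Those are the intersection windows.

09:15-11:45, 13:00-15:00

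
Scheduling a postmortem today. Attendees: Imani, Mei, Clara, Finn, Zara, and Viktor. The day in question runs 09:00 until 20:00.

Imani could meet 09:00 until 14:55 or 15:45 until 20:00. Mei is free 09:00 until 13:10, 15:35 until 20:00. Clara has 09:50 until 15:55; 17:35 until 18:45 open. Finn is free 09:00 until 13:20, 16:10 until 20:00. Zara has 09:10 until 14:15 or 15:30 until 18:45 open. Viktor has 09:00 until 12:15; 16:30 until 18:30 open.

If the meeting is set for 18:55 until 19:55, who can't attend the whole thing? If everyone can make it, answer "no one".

Imani: free for 18:55-19:55. Mei: free for 18:55-19:55. Clara: not fully free for 18:55-19:55. Finn: free for 18:55-19:55. Zara: not fully free for 18:55-19:55. Viktor: not fully free for 18:55-19:55.

Clara, Viktor, Zara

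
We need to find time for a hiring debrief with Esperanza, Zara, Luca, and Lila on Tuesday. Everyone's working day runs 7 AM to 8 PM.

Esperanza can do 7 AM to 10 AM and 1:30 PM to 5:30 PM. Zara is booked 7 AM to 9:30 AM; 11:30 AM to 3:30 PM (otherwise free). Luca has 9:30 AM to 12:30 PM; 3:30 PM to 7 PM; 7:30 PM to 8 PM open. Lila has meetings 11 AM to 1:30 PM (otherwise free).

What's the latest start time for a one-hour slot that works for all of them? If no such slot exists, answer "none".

16:30

Esperanza free: 07:00-10:00, 13:30-17:30.
Zara free: 09:30-11:30, 15:30-20:00 (invert busy blocks within the working day).
Luca free: 09:30-12:30, 15:30-19:00, 19:30-20:00.
Lila free: 07:00-11:00, 13:30-20:00 (invert busy blocks within the working day).
Esperanza ∩ Zara: 09:30-10:00, 15:30-17:30.
Esperanza ∩ Zara ∩ Luca: 09:30-10:00, 15:30-17:30.
Esperanza ∩ Zara ∩ Luca ∩ Lila: 09:30-10:00, 15:30-17:30.
The last common window of at least 60 minutes is 15:30-17:30; a 60-minute meeting can start as late as 16:30 and still end by 17:30.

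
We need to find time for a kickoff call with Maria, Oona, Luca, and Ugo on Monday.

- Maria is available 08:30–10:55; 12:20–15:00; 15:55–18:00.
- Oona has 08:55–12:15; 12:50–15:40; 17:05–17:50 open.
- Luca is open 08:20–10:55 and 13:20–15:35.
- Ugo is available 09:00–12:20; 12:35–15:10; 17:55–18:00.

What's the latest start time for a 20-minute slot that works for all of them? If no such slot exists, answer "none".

14:40

Maria ∩ Oona: 08:55-10:55, 12:50-15:00, 17:05-17:50.
Maria ∩ Oona ∩ Luca: 08:55-10:55, 13:20-15:00.
Maria ∩ Oona ∩ Luca ∩ Ugo: 09:00-10:55, 13:20-15:00.
Those are the intersection windows.
The last common window of at least 20 minutes is 13:20-15:00; a 20-minute meeting can start as late as 14:40 and still end by 15:00.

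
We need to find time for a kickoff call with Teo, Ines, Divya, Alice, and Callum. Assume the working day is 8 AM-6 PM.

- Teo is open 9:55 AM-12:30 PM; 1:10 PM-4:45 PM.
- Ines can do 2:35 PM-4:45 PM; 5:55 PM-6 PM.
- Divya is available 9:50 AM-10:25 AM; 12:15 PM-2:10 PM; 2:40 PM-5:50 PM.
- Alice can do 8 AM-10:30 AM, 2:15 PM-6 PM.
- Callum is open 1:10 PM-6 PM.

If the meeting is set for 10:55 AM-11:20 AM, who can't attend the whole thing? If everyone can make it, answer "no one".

Teo: free for 10:55-11:20. Ines: not fully free for 10:55-11:20. Divya: not fully free for 10:55-11:20. Alice: not fully free for 10:55-11:20. Callum: not fully free for 10:55-11:20.

Alice, Callum, Divya, Ines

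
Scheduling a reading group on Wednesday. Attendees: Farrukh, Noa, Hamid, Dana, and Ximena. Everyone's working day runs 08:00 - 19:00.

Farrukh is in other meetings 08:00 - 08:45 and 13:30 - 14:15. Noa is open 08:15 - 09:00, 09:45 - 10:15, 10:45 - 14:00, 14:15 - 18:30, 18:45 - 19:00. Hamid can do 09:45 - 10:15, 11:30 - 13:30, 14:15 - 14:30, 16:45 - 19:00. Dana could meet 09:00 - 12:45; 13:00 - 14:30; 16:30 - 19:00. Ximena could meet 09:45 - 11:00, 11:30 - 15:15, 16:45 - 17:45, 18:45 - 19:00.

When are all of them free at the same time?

09:45-10:15, 11:30-12:45, 13:00-13:30, 14:15-14:30, 16:45-17:45, 18:45-19:00

Farrukh free: 08:45-13:30, 14:15-19:00 (invert busy blocks within the working day).
Noa free: 08:15-09:00, 09:45-10:15, 10:45-14:00, 14:15-18:30, 18:45-19:00.
Hamid free: 09:45-10:15, 11:30-13:30, 14:15-14:30, 16:45-19:00.
Dana free: 09:00-12:45, 13:00-14:30, 16:30-19:00.
Ximena free: 09:45-11:00, 11:30-15:15, 16:45-17:45, 18:45-19:00.
Farrukh ∩ Noa: 08:45-09:00, 09:45-10:15, 10:45-13:30, 14:15-18:30, 18:45-19:00.
Farrukh ∩ Noa ∩ Hamid: 09:45-10:15, 11:30-13:30, 14:15-14:30, 16:45-18:30, 18:45-19:00.
Farrukh ∩ Noa ∩ Hamid ∩ Dana: 09:45-10:15, 11:30-12:45, 13:00-13:30, 14:15-14:30, 16:45-18:30, 18:45-19:00.
Farrukh ∩ Noa ∩ Hamid ∩ Dana ∩ Ximena: 09:45-10:15, 11:30-12:45, 13:00-13:30, 14:15-14:30, 16:45-17:45, 18:45-19:00.
So the common availability across everyone is 09:45-10:15, 11:30-12:45, 13:00-13:30, 14:15-14:30, 16:45-17:45, 18:45-19:00.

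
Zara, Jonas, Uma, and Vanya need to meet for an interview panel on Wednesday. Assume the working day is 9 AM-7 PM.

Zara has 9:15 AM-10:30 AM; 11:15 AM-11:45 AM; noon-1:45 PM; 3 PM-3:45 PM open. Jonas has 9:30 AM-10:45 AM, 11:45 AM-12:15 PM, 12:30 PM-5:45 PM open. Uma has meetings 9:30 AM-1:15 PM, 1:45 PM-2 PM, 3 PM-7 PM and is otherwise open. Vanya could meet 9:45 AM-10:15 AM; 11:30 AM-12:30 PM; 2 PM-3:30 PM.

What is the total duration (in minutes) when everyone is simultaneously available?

Zara free: 09:15-10:30, 11:15-11:45, 12:00-13:45, 15:00-15:45.
Jonas free: 09:30-10:45, 11:45-12:15, 12:30-17:45.
Uma free: 09:00-09:30, 13:15-13:45, 14:00-15:00 (invert busy blocks within the working day).
Vanya free: 09:45-10:15, 11:30-12:30, 14:00-15:30.
Zara ∩ Jonas: 09:30-10:30, 12:00-12:15, 12:30-13:45, 15:00-15:45.
Zara ∩ Jonas ∩ Uma: 13:15-13:45.
Zara ∩ Jonas ∩ Uma ∩ Vanya: ∅.
There is no time when everyone is free.
There is no common window, so the total is 0 minutes.

0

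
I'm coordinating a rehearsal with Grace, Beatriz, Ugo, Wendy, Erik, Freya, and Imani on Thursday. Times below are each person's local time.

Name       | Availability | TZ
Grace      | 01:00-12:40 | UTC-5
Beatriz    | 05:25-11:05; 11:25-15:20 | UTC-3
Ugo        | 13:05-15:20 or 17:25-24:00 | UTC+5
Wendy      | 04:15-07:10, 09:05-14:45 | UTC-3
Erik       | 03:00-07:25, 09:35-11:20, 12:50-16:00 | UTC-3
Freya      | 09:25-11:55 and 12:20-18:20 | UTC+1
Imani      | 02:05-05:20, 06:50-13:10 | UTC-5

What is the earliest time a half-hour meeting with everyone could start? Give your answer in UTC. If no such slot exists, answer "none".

Grace in UTC: 06:00-17:40 (add 5h to convert from UTC-5).
Beatriz in UTC: 08:25-14:05, 14:25-18:20 (add 3h to convert from UTC-3).
Ugo in UTC: 08:05-10:20, 12:25-19:00 (subtract 5h to convert from UTC+5).
Wendy in UTC: 07:15-10:10, 12:05-17:45 (add 3h to convert from UTC-3).
Erik in UTC: 06:00-10:25, 12:35-14:20, 15:50-19:00 (add 3h to convert from UTC-3).
Freya in UTC: 08:25-10:55, 11:20-17:20 (subtract 1h to convert from UTC+1).
Imani in UTC: 07:05-10:20, 11:50-18:10 (add 5h to convert from UTC-5).
Grace ∩ Beatriz: 08:25-14:05, 14:25-17:40.
Grace ∩ Beatriz ∩ Ugo: 08:25-10:20, 12:25-14:05, 14:25-17:40.
Grace ∩ Beatriz ∩ Ugo ∩ Wendy: 08:25-10:10, 12:25-14:05, 14:25-17:40.
Grace ∩ Beatriz ∩ Ugo ∩ Wendy ∩ Erik: 08:25-10:10, 12:35-14:05, 15:50-17:40.
Grace ∩ Beatriz ∩ Ugo ∩ Wendy ∩ Erik ∩ Freya: 08:25-10:10, 12:35-14:05, 15:50-17:20.
Grace ∩ Beatriz ∩ Ugo ∩ Wendy ∩ Erik ∩ Freya ∩ Imani: 08:25-10:10, 12:35-14:05, 15:50-17:20.
The first common window of at least 30 minutes is 08:25-10:10, so the earliest start is 08:25.

08:25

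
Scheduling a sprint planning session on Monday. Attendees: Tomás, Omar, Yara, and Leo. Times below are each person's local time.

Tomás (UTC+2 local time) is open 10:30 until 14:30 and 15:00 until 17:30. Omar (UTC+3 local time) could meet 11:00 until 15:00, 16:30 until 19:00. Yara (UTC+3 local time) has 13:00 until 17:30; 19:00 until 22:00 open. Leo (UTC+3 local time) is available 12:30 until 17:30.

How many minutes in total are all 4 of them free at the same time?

180

Tomás in UTC: 08:30-12:30, 13:00-15:30 (subtract 2h to convert from UTC+2).
Omar in UTC: 08:00-12:00, 13:30-16:00 (subtract 3h to convert from UTC+3).
Yara in UTC: 10:00-14:30, 16:00-19:00 (subtract 3h to convert from UTC+3).
Leo in UTC: 09:30-14:30 (subtract 3h to convert from UTC+3).
Tomás ∩ Omar: 08:30-12:00, 13:30-15:30.
Tomás ∩ Omar ∩ Yara: 10:00-12:00, 13:30-14:30.
Tomás ∩ Omar ∩ Yara ∩ Leo: 10:00-12:00, 13:30-14:30.
Those are the intersection windows.
Summing the common windows: 120 + 60 = 180 minutes.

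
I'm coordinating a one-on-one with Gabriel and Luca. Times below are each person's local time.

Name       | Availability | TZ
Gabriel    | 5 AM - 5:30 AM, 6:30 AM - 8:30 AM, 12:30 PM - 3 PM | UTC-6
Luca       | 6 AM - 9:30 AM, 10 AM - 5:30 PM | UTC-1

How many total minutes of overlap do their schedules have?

Gabriel in UTC: 11:00-11:30, 12:30-14:30, 18:30-21:00 (add 6h to convert from UTC-6).
Luca in UTC: 07:00-10:30, 11:00-18:30 (add 1h to convert from UTC-1).
Gabriel ∩ Luca: 11:00-11:30, 12:30-14:30.
So the common availability across everyone is 11:00-11:30, 12:30-14:30.
Summing the common windows: 30 + 120 = 150 minutes.

150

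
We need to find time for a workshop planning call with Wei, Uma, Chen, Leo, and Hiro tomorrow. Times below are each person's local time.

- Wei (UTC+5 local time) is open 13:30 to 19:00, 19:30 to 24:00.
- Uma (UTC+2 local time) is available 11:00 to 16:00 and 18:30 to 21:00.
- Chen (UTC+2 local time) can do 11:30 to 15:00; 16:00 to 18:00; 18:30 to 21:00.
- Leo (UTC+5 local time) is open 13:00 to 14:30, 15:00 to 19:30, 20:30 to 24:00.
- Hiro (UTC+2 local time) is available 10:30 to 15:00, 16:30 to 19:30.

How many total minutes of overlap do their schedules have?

Wei in UTC: 08:30-14:00, 14:30-19:00 (subtract 5h to convert from UTC+5).
Uma in UTC: 09:00-14:00, 16:30-19:00 (subtract 2h to convert from UTC+2).
Chen in UTC: 09:30-13:00, 14:00-16:00, 16:30-19:00 (subtract 2h to convert from UTC+2).
Leo in UTC: 08:00-09:30, 10:00-14:30, 15:30-19:00 (subtract 5h to convert from UTC+5).
Hiro in UTC: 08:30-13:00, 14:30-17:30 (subtract 2h to convert from UTC+2).
Wei ∩ Uma: 09:00-14:00, 16:30-19:00.
Wei ∩ Uma ∩ Chen: 09:30-13:00, 16:30-19:00.
Wei ∩ Uma ∩ Chen ∩ Leo: 10:00-13:00, 16:30-19:00.
Wei ∩ Uma ∩ Chen ∩ Leo ∩ Hiro: 10:00-13:00, 16:30-17:30.
So the common availability across everyone is 10:00-13:00, 16:30-17:30.
Summing the common windows: 180 + 60 = 240 minutes.

240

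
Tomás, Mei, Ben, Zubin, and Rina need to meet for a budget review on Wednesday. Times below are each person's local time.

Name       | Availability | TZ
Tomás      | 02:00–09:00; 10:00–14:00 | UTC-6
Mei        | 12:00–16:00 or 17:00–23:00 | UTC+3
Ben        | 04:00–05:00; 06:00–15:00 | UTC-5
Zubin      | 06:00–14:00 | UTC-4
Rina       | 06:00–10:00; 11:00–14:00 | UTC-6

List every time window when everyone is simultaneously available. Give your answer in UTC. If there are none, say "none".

Tomás in UTC: 08:00-15:00, 16:00-20:00 (add 6h to convert from UTC-6).
Mei in UTC: 09:00-13:00, 14:00-20:00 (subtract 3h to convert from UTC+3).
Ben in UTC: 09:00-10:00, 11:00-20:00 (add 5h to convert from UTC-5).
Zubin in UTC: 10:00-18:00 (add 4h to convert from UTC-4).
Rina in UTC: 12:00-16:00, 17:00-20:00 (add 6h to convert from UTC-6).
Tomás ∩ Mei: 09:00-13:00, 14:00-15:00, 16:00-20:00.
Tomás ∩ Mei ∩ Ben: 09:00-10:00, 11:00-13:00, 14:00-15:00, 16:00-20:00.
Tomás ∩ Mei ∩ Ben ∩ Zubin: 11:00-13:00, 14:00-15:00, 16:00-18:00.
Tomás ∩ Mei ∩ Ben ∩ Zubin ∩ Rina: 12:00-13:00, 14:00-15:00, 17:00-18:00.
Those are the intersection windows.

12:00-13:00, 14:00-15:00, 17:00-18:00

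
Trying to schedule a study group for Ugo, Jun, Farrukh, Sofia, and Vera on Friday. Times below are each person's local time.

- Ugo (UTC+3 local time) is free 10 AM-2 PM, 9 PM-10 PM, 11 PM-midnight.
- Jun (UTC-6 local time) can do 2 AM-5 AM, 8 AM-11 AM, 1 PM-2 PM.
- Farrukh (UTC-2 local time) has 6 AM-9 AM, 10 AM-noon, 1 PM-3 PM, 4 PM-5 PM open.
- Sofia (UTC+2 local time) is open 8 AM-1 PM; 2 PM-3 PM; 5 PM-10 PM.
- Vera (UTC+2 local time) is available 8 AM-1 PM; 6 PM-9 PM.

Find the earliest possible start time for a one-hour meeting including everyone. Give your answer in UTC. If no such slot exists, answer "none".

08:00

Ugo in UTC: 07:00-11:00, 18:00-19:00, 20:00-21:00 (subtract 3h to convert from UTC+3).
Jun in UTC: 08:00-11:00, 14:00-17:00, 19:00-20:00 (add 6h to convert from UTC-6).
Farrukh in UTC: 08:00-11:00, 12:00-14:00, 15:00-17:00, 18:00-19:00 (add 2h to convert from UTC-2).
Sofia in UTC: 06:00-11:00, 12:00-13:00, 15:00-20:00 (subtract 2h to convert from UTC+2).
Vera in UTC: 06:00-11:00, 16:00-19:00 (subtract 2h to convert from UTC+2).
Ugo ∩ Jun: 08:00-11:00.
Ugo ∩ Jun ∩ Farrukh: 08:00-11:00.
Ugo ∩ Jun ∩ Farrukh ∩ Sofia: 08:00-11:00.
Ugo ∩ Jun ∩ Farrukh ∩ Sofia ∩ Vera: 08:00-11:00.
The first common window of at least 60 minutes is 08:00-11:00, so the earliest start is 08:00.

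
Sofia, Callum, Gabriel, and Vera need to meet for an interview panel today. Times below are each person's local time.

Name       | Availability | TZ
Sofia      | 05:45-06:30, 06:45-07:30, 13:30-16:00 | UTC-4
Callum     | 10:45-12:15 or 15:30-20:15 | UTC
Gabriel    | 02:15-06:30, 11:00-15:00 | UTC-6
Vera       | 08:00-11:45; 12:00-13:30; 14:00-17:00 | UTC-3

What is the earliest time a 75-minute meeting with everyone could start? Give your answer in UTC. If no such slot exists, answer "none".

17:30

Sofia in UTC: 09:45-10:30, 10:45-11:30, 17:30-20:00 (add 4h to convert from UTC-4).
Callum in UTC: 10:45-12:15, 15:30-20:15.
Gabriel in UTC: 08:15-12:30, 17:00-21:00 (add 6h to convert from UTC-6).
Vera in UTC: 11:00-14:45, 15:00-16:30, 17:00-20:00 (add 3h to convert from UTC-3).
Sofia ∩ Callum: 10:45-11:30, 17:30-20:00.
Sofia ∩ Callum ∩ Gabriel: 10:45-11:30, 17:30-20:00.
Sofia ∩ Callum ∩ Gabriel ∩ Vera: 11:00-11:30, 17:30-20:00.
So the common availability across everyone is 11:00-11:30, 17:30-20:00.
The first common window of at least 75 minutes is 17:30-20:00, so the earliest start is 17:30.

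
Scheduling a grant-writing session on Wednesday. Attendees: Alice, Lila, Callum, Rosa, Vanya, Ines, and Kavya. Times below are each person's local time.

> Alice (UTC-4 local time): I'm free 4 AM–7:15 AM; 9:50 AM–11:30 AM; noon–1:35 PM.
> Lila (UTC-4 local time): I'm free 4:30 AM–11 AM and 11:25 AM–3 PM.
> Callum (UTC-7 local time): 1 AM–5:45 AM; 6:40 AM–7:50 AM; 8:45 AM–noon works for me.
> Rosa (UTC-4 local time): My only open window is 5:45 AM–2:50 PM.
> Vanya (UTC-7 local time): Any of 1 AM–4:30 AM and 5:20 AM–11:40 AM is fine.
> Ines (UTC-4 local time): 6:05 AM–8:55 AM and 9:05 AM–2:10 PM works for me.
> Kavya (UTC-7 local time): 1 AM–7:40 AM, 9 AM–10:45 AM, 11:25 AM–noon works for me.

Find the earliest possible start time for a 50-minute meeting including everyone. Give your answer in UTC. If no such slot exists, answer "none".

10:05

Alice in UTC: 08:00-11:15, 13:50-15:30, 16:00-17:35 (add 4h to convert from UTC-4).
Lila in UTC: 08:30-15:00, 15:25-19:00 (add 4h to convert from UTC-4).
Callum in UTC: 08:00-12:45, 13:40-14:50, 15:45-19:00 (add 7h to convert from UTC-7).
Rosa in UTC: 09:45-18:50 (add 4h to convert from UTC-4).
Vanya in UTC: 08:00-11:30, 12:20-18:40 (add 7h to convert from UTC-7).
Ines in UTC: 10:05-12:55, 13:05-18:10 (add 4h to convert from UTC-4).
Kavya in UTC: 08:00-14:40, 16:00-17:45, 18:25-19:00 (add 7h to convert from UTC-7).
Alice ∩ Lila: 08:30-11:15, 13:50-15:00, 15:25-15:30, 16:00-17:35.
Alice ∩ Lila ∩ Callum: 08:30-11:15, 13:50-14:50, 16:00-17:35.
Alice ∩ Lila ∩ Callum ∩ Rosa: 09:45-11:15, 13:50-14:50, 16:00-17:35.
Alice ∩ Lila ∩ Callum ∩ Rosa ∩ Vanya: 09:45-11:15, 13:50-14:50, 16:00-17:35.
Alice ∩ Lila ∩ Callum ∩ Rosa ∩ Vanya ∩ Ines: 10:05-11:15, 13:50-14:50, 16:00-17:35.
Alice ∩ Lila ∩ Callum ∩ Rosa ∩ Vanya ∩ Ines ∩ Kavya: 10:05-11:15, 13:50-14:40, 16:00-17:35.
The first common window of at least 50 minutes is 10:05-11:15, so the earliest start is 10:05.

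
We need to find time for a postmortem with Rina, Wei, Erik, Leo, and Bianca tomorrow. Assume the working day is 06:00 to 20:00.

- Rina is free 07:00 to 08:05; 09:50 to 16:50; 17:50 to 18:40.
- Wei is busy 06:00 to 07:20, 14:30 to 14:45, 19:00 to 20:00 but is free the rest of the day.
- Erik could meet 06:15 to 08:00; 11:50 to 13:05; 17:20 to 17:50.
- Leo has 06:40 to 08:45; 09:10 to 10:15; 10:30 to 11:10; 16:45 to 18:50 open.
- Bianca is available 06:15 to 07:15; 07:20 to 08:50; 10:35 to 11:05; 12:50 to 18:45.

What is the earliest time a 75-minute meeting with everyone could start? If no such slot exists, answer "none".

Rina free: 07:00-08:05, 09:50-16:50, 17:50-18:40.
Wei free: 07:20-14:30, 14:45-19:00 (invert busy blocks within the working day).
Erik free: 06:15-08:00, 11:50-13:05, 17:20-17:50.
Leo free: 06:40-08:45, 09:10-10:15, 10:30-11:10, 16:45-18:50.
Bianca free: 06:15-07:15, 07:20-08:50, 10:35-11:05, 12:50-18:45.
Rina ∩ Wei: 07:20-08:05, 09:50-14:30, 14:45-16:50, 17:50-18:40.
Rina ∩ Wei ∩ Erik: 07:20-08:00, 11:50-13:05.
Rina ∩ Wei ∩ Erik ∩ Leo: 07:20-08:00.
Rina ∩ Wei ∩ Erik ∩ Leo ∩ Bianca: 07:20-08:00.
No common window is at least 75 minutes long.

none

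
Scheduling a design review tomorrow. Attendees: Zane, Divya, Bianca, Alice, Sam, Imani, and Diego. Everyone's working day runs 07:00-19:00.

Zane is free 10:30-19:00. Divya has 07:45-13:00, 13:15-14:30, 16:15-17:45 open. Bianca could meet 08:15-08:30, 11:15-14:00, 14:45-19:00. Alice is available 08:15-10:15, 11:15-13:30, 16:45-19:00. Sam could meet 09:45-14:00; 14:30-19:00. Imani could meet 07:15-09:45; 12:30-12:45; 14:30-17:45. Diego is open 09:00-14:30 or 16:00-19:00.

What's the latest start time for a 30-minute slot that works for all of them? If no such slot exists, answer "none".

17:15

Zane ∩ Divya: 10:30-13:00, 13:15-14:30, 16:15-17:45.
Zane ∩ Divya ∩ Bianca: 11:15-13:00, 13:15-14:00, 16:15-17:45.
Zane ∩ Divya ∩ Bianca ∩ Alice: 11:15-13:00, 13:15-13:30, 16:45-17:45.
Zane ∩ Divya ∩ Bianca ∩ Alice ∩ Sam: 11:15-13:00, 13:15-13:30, 16:45-17:45.
Zane ∩ Divya ∩ Bianca ∩ Alice ∩ Sam ∩ Imani: 12:30-12:45, 16:45-17:45.
Zane ∩ Divya ∩ Bianca ∩ Alice ∩ Sam ∩ Imani ∩ Diego: 12:30-12:45, 16:45-17:45.
The last common window of at least 30 minutes is 16:45-17:45; a 30-minute meeting can start as late as 17:15 and still end by 17:45.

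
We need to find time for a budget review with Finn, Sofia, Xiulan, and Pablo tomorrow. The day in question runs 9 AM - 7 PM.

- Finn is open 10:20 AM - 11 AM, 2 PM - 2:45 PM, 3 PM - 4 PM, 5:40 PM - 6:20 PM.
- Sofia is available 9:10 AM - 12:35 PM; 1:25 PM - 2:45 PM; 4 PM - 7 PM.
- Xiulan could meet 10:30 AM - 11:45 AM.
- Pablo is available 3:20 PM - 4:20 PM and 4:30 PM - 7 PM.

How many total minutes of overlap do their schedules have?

0

Finn ∩ Sofia: 10:20-11:00, 14:00-14:45, 17:40-18:20.
Finn ∩ Sofia ∩ Xiulan: 10:30-11:00.
Finn ∩ Sofia ∩ Xiulan ∩ Pablo: ∅.
There is no time when everyone is free.
There is no common window, so the total is 0 minutes.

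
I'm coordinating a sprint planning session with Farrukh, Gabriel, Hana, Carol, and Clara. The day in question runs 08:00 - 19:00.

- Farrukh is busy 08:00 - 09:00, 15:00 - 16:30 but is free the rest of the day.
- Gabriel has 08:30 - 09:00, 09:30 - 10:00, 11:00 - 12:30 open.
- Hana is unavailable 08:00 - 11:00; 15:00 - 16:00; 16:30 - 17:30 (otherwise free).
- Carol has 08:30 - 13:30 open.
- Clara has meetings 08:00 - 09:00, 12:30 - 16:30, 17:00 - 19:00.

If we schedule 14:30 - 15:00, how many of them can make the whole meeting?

2

Farrukh free: 09:00-15:00, 16:30-19:00 (invert busy blocks within the working day).
Gabriel free: 08:30-09:00, 09:30-10:00, 11:00-12:30.
Hana free: 11:00-15:00, 16:00-16:30, 17:30-19:00 (invert busy blocks within the working day).
Carol free: 08:30-13:30.
Clara free: 09:00-12:30, 16:30-17:00 (invert busy blocks within the working day).
Farrukh and Hana can make the full 14:30-15:00 slot — that's 2.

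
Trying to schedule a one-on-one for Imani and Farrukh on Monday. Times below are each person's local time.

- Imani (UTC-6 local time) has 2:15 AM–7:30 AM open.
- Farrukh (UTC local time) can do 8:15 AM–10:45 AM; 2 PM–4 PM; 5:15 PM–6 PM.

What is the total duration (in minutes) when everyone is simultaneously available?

Imani in UTC: 08:15-13:30 (add 6h to convert from UTC-6).
Farrukh in UTC: 08:15-10:45, 14:00-16:00, 17:15-18:00.
Imani ∩ Farrukh: 08:15-10:45.
That's a single block of 150 minutes.

150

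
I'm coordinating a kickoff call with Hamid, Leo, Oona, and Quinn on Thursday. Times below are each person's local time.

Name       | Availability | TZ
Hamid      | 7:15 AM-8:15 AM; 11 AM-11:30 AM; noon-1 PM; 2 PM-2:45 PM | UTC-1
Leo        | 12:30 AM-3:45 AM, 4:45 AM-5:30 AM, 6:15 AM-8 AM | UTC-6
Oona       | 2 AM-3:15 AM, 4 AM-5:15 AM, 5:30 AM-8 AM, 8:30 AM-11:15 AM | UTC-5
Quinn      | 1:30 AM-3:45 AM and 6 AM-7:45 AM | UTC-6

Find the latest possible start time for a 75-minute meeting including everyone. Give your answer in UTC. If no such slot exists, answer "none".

Hamid in UTC: 08:15-09:15, 12:00-12:30, 13:00-14:00, 15:00-15:45 (add 1h to convert from UTC-1).
Leo in UTC: 06:30-09:45, 10:45-11:30, 12:15-14:00 (add 6h to convert from UTC-6).
Oona in UTC: 07:00-08:15, 09:00-10:15, 10:30-13:00, 13:30-16:15 (add 5h to convert from UTC-5).
Quinn in UTC: 07:30-09:45, 12:00-13:45 (add 6h to convert from UTC-6).
Hamid ∩ Leo: 08:15-09:15, 12:15-12:30, 13:00-14:00.
Hamid ∩ Leo ∩ Oona: 09:00-09:15, 12:15-12:30, 13:30-14:00.
Hamid ∩ Leo ∩ Oona ∩ Quinn: 09:00-09:15, 12:15-12:30, 13:30-13:45.
So the common availability across everyone is 09:00-09:15, 12:15-12:30, 13:30-13:45.
No common window is at least 75 minutes long.

none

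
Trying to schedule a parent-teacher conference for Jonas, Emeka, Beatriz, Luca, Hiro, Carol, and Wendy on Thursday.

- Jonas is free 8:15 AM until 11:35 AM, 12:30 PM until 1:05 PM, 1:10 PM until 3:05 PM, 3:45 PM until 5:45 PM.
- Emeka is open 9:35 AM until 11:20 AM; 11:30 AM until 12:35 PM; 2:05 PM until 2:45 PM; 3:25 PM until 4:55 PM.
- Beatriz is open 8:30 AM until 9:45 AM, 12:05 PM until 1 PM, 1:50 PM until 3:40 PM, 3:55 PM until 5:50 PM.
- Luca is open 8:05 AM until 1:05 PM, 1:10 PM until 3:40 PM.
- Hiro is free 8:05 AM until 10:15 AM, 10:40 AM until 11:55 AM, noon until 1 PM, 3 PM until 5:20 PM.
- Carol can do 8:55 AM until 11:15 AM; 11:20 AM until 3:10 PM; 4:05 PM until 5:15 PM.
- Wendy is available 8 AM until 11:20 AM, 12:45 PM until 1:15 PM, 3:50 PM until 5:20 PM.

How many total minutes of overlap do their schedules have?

Jonas ∩ Emeka: 09:35-11:20, 11:30-11:35, 12:30-12:35, 14:05-14:45, 15:45-16:55.
Jonas ∩ Emeka ∩ Beatriz: 09:35-09:45, 12:30-12:35, 14:05-14:45, 15:55-16:55.
Jonas ∩ Emeka ∩ Beatriz ∩ Luca: 09:35-09:45, 12:30-12:35, 14:05-14:45.
Jonas ∩ Emeka ∩ Beatriz ∩ Luca ∩ Hiro: 09:35-09:45, 12:30-12:35.
Jonas ∩ Emeka ∩ Beatriz ∩ Luca ∩ Hiro ∩ Carol: 09:35-09:45, 12:30-12:35.
Jonas ∩ Emeka ∩ Beatriz ∩ Luca ∩ Hiro ∩ Carol ∩ Wendy: 09:35-09:45.
Those are the intersection windows.
That's a single block of 10 minutes.

10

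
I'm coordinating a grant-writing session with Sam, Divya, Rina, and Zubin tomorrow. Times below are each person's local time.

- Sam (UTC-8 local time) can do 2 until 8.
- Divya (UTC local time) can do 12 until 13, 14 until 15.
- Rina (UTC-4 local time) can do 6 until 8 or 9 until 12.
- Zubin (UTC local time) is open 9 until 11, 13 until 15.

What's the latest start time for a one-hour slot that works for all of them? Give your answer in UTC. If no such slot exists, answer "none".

Sam in UTC: 10:00-16:00 (add 8h to convert from UTC-8).
Divya in UTC: 12:00-13:00, 14:00-15:00.
Rina in UTC: 10:00-12:00, 13:00-16:00 (add 4h to convert from UTC-4).
Zubin in UTC: 09:00-11:00, 13:00-15:00.
Sam ∩ Divya: 12:00-13:00, 14:00-15:00.
Sam ∩ Divya ∩ Rina: 14:00-15:00.
Sam ∩ Divya ∩ Rina ∩ Zubin: 14:00-15:00.
Those are the intersection windows.
The last common window of at least 60 minutes is 14:00-15:00; a 60-minute meeting can start as late as 14:00 and still end by 15:00.

14:00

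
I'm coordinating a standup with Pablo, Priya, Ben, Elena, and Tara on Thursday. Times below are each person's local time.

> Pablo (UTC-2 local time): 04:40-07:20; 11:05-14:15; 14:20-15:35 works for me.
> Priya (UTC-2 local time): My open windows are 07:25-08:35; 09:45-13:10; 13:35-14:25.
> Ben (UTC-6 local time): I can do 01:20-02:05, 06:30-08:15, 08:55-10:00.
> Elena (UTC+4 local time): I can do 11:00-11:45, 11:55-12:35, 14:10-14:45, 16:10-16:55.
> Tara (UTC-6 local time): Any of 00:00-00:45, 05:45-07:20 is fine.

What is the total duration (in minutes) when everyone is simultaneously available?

Pablo in UTC: 06:40-09:20, 13:05-16:15, 16:20-17:35 (add 2h to convert from UTC-2).
Priya in UTC: 09:25-10:35, 11:45-15:10, 15:35-16:25 (add 2h to convert from UTC-2).
Ben in UTC: 07:20-08:05, 12:30-14:15, 14:55-16:00 (add 6h to convert from UTC-6).
Elena in UTC: 07:00-07:45, 07:55-08:35, 10:10-10:45, 12:10-12:55 (subtract 4h to convert from UTC+4).
Tara in UTC: 06:00-06:45, 11:45-13:20 (add 6h to convert from UTC-6).
Pablo ∩ Priya: 13:05-15:10, 15:35-16:15, 16:20-16:25.
Pablo ∩ Priya ∩ Ben: 13:05-14:15, 14:55-15:10, 15:35-16:00.
Pablo ∩ Priya ∩ Ben ∩ Elena: ∅.
Pablo ∩ Priya ∩ Ben ∩ Elena ∩ Tara: ∅.
There is no time when everyone is free.
There is no common window, so the total is 0 minutes.

0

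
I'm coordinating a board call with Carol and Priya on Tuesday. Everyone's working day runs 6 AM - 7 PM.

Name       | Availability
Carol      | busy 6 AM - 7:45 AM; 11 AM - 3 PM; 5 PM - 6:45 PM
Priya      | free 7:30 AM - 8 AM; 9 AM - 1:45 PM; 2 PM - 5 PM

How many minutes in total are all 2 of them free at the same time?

Carol free: 07:45-11:00, 15:00-17:00, 18:45-19:00 (invert busy blocks within the working day).
Priya free: 07:30-08:00, 09:00-13:45, 14:00-17:00.
Carol ∩ Priya: 07:45-08:00, 09:00-11:00, 15:00-17:00.
Those are the intersection windows.
Summing the common windows: 15 + 120 + 120 = 255 minutes.

255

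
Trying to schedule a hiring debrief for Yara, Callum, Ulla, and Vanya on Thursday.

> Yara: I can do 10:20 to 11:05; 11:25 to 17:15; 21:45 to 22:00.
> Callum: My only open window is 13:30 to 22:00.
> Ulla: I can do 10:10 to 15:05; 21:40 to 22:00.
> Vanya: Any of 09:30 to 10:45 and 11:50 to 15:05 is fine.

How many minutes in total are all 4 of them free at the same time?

95

Yara ∩ Callum: 13:30-17:15, 21:45-22:00.
Yara ∩ Callum ∩ Ulla: 13:30-15:05, 21:45-22:00.
Yara ∩ Callum ∩ Ulla ∩ Vanya: 13:30-15:05.
That's a single block of 95 minutes.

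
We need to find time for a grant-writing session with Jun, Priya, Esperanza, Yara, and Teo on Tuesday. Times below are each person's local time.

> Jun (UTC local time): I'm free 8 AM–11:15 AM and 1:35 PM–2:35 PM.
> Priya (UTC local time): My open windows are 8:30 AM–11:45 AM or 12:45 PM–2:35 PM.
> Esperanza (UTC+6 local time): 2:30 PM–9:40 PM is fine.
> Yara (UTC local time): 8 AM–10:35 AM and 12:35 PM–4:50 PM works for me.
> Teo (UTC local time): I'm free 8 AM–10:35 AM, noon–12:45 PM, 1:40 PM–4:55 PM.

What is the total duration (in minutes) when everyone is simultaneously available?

Jun in UTC: 08:00-11:15, 13:35-14:35.
Priya in UTC: 08:30-11:45, 12:45-14:35.
Esperanza in UTC: 08:30-15:40 (subtract 6h to convert from UTC+6).
Yara in UTC: 08:00-10:35, 12:35-16:50.
Teo in UTC: 08:00-10:35, 12:00-12:45, 13:40-16:55.
Jun ∩ Priya: 08:30-11:15, 13:35-14:35.
Jun ∩ Priya ∩ Esperanza: 08:30-11:15, 13:35-14:35.
Jun ∩ Priya ∩ Esperanza ∩ Yara: 08:30-10:35, 13:35-14:35.
Jun ∩ Priya ∩ Esperanza ∩ Yara ∩ Teo: 08:30-10:35, 13:40-14:35.
Summing the common windows: 125 + 55 = 180 minutes.

180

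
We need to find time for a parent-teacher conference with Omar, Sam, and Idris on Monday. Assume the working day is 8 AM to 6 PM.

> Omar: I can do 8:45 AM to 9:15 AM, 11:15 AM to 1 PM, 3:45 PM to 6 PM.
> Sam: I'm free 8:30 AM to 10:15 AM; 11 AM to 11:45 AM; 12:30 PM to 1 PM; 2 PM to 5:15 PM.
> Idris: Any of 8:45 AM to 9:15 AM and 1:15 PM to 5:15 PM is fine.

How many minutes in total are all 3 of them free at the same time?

Omar ∩ Sam: 08:45-09:15, 11:15-11:45, 12:30-13:00, 15:45-17:15.
Omar ∩ Sam ∩ Idris: 08:45-09:15, 15:45-17:15.
So the common availability across everyone is 08:45-09:15, 15:45-17:15.
Summing the common windows: 30 + 90 = 120 minutes.

120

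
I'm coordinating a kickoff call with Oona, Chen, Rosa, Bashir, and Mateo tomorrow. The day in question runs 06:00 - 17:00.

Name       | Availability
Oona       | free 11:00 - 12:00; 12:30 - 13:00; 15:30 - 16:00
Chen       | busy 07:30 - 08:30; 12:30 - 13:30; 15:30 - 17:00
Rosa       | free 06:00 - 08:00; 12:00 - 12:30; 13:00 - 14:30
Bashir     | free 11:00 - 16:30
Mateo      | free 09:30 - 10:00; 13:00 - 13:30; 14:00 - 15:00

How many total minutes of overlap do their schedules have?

Oona free: 11:00-12:00, 12:30-13:00, 15:30-16:00.
Chen free: 06:00-07:30, 08:30-12:30, 13:30-15:30 (invert busy blocks within the working day).
Rosa free: 06:00-08:00, 12:00-12:30, 13:00-14:30.
Bashir free: 11:00-16:30.
Mateo free: 09:30-10:00, 13:00-13:30, 14:00-15:00.
Oona ∩ Chen: 11:00-12:00.
Oona ∩ Chen ∩ Rosa: ∅.
Oona ∩ Chen ∩ Rosa ∩ Bashir: ∅.
Oona ∩ Chen ∩ Rosa ∩ Bashir ∩ Mateo: ∅.
There is no time when everyone is free.
There is no common window, so the total is 0 minutes.

0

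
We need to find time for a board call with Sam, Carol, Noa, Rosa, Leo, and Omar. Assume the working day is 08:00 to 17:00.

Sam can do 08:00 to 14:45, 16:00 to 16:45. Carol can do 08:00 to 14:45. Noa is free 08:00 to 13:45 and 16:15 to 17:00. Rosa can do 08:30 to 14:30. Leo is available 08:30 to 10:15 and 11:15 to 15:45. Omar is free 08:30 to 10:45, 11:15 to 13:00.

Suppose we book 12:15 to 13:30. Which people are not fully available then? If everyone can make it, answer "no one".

Sam: free for 12:15-13:30. Carol: free for 12:15-13:30. Noa: free for 12:15-13:30. Rosa: free for 12:15-13:30. Leo: free for 12:15-13:30. Omar: not fully free for 12:15-13:30.

Omar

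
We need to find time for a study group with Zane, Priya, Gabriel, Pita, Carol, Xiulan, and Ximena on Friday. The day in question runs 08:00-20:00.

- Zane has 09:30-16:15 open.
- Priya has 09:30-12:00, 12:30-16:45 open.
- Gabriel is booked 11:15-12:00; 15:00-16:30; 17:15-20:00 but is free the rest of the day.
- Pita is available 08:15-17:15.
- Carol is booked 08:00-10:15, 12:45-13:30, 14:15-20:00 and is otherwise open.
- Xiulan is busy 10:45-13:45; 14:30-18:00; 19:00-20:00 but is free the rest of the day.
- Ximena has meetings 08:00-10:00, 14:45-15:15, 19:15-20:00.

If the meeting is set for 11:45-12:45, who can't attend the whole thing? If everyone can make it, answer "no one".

Zane free: 09:30-16:15.
Priya free: 09:30-12:00, 12:30-16:45.
Gabriel free: 08:00-11:15, 12:00-15:00, 16:30-17:15 (invert busy blocks within the working day).
Pita free: 08:15-17:15.
Carol free: 10:15-12:45, 13:30-14:15 (invert busy blocks within the working day).
Xiulan free: 08:00-10:45, 13:45-14:30, 18:00-19:00 (invert busy blocks within the working day).
Ximena free: 10:00-14:45, 15:15-19:15 (invert busy blocks within the working day).
Zane: free for 11:45-12:45. Priya: not fully free for 11:45-12:45. Gabriel: not fully free for 11:45-12:45. Pita: free for 11:45-12:45. Carol: free for 11:45-12:45. Xiulan: not fully free for 11:45-12:45. Ximena: free for 11:45-12:45.

Gabriel, Priya, Xiulan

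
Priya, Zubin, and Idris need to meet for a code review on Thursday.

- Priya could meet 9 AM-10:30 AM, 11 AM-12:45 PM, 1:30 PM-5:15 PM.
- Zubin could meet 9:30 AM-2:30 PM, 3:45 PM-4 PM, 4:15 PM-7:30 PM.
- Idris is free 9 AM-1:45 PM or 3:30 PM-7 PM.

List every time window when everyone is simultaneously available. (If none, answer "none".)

09:30-10:30, 11:00-12:45, 13:30-13:45, 15:45-16:00, 16:15-17:15

Priya ∩ Zubin: 09:30-10:30, 11:00-12:45, 13:30-14:30, 15:45-16:00, 16:15-17:15.
Priya ∩ Zubin ∩ Idris: 09:30-10:30, 11:00-12:45, 13:30-13:45, 15:45-16:00, 16:15-17:15.
So the common availability across everyone is 09:30-10:30, 11:00-12:45, 13:30-13:45, 15:45-16:00, 16:15-17:15.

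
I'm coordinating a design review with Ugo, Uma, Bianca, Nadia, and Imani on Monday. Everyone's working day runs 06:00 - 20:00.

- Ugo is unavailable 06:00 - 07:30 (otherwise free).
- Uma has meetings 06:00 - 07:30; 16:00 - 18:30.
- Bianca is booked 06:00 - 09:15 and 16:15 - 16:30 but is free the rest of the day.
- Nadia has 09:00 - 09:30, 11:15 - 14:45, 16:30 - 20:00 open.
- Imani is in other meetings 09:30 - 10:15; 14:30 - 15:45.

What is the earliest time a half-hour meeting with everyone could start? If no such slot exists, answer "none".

11:15

Ugo free: 07:30-20:00 (invert busy blocks within the working day).
Uma free: 07:30-16:00, 18:30-20:00 (invert busy blocks within the working day).
Bianca free: 09:15-16:15, 16:30-20:00 (invert busy blocks within the working day).
Nadia free: 09:00-09:30, 11:15-14:45, 16:30-20:00.
Imani free: 06:00-09:30, 10:15-14:30, 15:45-20:00 (invert busy blocks within the working day).
Ugo ∩ Uma: 07:30-16:00, 18:30-20:00.
Ugo ∩ Uma ∩ Bianca: 09:15-16:00, 18:30-20:00.
Ugo ∩ Uma ∩ Bianca ∩ Nadia: 09:15-09:30, 11:15-14:45, 18:30-20:00.
Ugo ∩ Uma ∩ Bianca ∩ Nadia ∩ Imani: 09:15-09:30, 11:15-14:30, 18:30-20:00.
The first common window of at least 30 minutes is 11:15-14:30, so the earliest start is 11:15.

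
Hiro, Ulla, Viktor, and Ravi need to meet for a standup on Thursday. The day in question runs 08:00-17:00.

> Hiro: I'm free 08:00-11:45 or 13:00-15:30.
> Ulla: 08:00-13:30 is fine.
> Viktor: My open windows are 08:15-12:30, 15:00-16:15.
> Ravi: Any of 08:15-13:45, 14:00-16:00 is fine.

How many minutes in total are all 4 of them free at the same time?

Hiro ∩ Ulla: 08:00-11:45, 13:00-13:30.
Hiro ∩ Ulla ∩ Viktor: 08:15-11:45.
Hiro ∩ Ulla ∩ Viktor ∩ Ravi: 08:15-11:45.
That's a single block of 210 minutes.

210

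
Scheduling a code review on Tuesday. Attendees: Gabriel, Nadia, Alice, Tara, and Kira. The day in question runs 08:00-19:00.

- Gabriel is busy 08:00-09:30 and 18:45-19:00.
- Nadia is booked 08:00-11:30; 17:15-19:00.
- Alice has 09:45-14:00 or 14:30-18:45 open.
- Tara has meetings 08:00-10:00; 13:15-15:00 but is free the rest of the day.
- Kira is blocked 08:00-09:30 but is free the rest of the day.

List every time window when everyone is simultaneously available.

Gabriel free: 09:30-18:45 (invert busy blocks within the working day).
Nadia free: 11:30-17:15 (invert busy blocks within the working day).
Alice free: 09:45-14:00, 14:30-18:45.
Tara free: 10:00-13:15, 15:00-19:00 (invert busy blocks within the working day).
Kira free: 09:30-19:00 (invert busy blocks within the working day).
Gabriel ∩ Nadia: 11:30-17:15.
Gabriel ∩ Nadia ∩ Alice: 11:30-14:00, 14:30-17:15.
Gabriel ∩ Nadia ∩ Alice ∩ Tara: 11:30-13:15, 15:00-17:15.
Gabriel ∩ Nadia ∩ Alice ∩ Tara ∩ Kira: 11:30-13:15, 15:00-17:15.
So the common availability across everyone is 11:30-13:15, 15:00-17:15.

11:30-13:15, 15:00-17:15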